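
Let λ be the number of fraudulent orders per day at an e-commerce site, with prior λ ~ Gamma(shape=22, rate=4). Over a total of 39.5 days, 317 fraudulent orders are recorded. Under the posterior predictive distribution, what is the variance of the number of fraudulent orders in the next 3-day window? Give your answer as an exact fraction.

21018/841

Total count 317 over total exposure 39.5 days.
By Gamma–Poisson conjugacy, the posterior is Gamma(α + Σx, β + Σt) = Gamma(22 + 317, 4 + 39.5) = Gamma(339, 87/2).
The posterior predictive for a window of length T is Negative Binomial with variance T·α'·(β'+T)/β'² = 3·339·(93/2)/(7569/4) = 21018/841.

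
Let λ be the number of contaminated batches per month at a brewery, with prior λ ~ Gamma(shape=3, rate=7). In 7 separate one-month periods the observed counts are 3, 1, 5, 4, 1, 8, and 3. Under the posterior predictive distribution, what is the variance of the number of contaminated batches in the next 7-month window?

21

Total count: 3 + 1 + 5 + 4 + 1 + 8 + 3 = 25.
Total exposure: 7 months.
Conjugate update: add total count to the shape and total exposure to the rate, giving Gamma(28, 14).
The posterior predictive for a window of length T is Negative Binomial with variance T·α'·(β'+T)/β'² = 7·28·21/196 = 21.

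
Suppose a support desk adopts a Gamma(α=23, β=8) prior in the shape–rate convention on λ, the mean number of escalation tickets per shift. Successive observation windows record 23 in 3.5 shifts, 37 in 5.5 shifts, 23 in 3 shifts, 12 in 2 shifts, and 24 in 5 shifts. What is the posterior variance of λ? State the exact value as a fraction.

142/729

Total count: 23 + 37 + 23 + 12 + 24 = 119.
Total exposure: 3.5 + 5.5 + 3 + 2 + 5 = 19 shifts.
Gamma(α, β) with Poisson data over total exposure Σt gives posterior Gamma(α+Σx, β+Σt) = Gamma(142, 27).
Posterior variance = α'/β'² = 142/729.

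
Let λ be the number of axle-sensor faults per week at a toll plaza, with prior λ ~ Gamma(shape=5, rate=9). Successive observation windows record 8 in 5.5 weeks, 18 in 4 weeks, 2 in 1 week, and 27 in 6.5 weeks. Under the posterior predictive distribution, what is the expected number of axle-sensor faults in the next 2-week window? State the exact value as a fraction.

60/13

Total count: 8 + 18 + 2 + 27 = 55.
Total exposure: 5.5 + 4 + 1 + 6.5 = 17 weeks.
The Gamma prior is conjugate for the Poisson rate, so λ | data ~ Gamma(5+55, 9+17) = Gamma(60, 26).
Predictive mean over a 2-week window = T·E[λ|data] = 2·60/26 = 60/13.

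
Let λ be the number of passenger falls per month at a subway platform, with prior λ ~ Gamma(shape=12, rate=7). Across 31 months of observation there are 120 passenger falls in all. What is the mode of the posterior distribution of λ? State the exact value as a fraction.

131/38

Total count 120 over total exposure 31 months.
Gamma(α, β) with Poisson data over total exposure Σt gives posterior Gamma(α+Σx, β+Σt) = Gamma(132, 38).
Posterior mode = (α'−1)/β' = 131/38.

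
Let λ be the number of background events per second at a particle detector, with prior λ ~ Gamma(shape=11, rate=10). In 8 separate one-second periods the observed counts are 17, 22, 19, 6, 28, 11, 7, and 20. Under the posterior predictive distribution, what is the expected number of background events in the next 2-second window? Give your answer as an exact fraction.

47/3

Total count: 17 + 22 + 19 + 6 + 28 + 11 + 7 + 20 = 130.
Total exposure: 8 seconds.
Conjugate update: add total count to the shape and total exposure to the rate, giving Gamma(141, 18).
Predictive mean over a 2-second window = T·E[λ|data] = 2·141/18 = 47/3.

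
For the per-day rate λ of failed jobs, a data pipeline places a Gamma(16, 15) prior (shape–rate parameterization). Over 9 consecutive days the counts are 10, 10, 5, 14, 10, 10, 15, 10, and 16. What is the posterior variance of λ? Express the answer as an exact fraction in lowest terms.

Total count: 10 + 10 + 5 + 14 + 10 + 10 + 15 + 10 + 16 = 100.
Total exposure: 9 days.
Conjugate update: add total count to the shape and total exposure to the rate, giving Gamma(116, 24).
Posterior variance = α'/β'² = 116/576 = 29/144.

29/144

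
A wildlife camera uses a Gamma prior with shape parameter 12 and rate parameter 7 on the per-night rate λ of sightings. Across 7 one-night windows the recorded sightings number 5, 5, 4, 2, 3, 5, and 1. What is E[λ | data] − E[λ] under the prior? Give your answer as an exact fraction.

13/14

Total count: 5 + 5 + 4 + 2 + 3 + 5 + 1 = 25.
Total exposure: 7 nights.
The Gamma prior is conjugate for the Poisson rate, so λ | data ~ Gamma(12+25, 7+7) = Gamma(37, 14).
Posterior mean = 37/14 = 37/14; prior mean = 12/7 = 12/7. Difference = 37/14 − 12/7 = 13/14.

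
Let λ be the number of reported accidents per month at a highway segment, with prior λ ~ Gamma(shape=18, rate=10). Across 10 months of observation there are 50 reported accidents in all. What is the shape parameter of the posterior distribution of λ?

68

Total count 50 over total exposure 10 months.
By Gamma–Poisson conjugacy, the posterior is Gamma(α + Σx, β + Σt) = Gamma(18 + 50, 10 + 10) = Gamma(68, 20).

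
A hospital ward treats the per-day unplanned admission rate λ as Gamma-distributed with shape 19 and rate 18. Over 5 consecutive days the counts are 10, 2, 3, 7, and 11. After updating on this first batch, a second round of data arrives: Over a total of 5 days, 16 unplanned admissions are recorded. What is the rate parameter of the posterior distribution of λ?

Total count: 10 + 2 + 3 + 7 + 11 = 33.
Total exposure: 5 days.
After the first batch: Gamma(19 + 33, 18 + 5) = Gamma(52, 23).
Total count 16 over total exposure 5 days.
After the second batch: Gamma(52 + 16, 23 + 5) = Gamma(68, 28).

28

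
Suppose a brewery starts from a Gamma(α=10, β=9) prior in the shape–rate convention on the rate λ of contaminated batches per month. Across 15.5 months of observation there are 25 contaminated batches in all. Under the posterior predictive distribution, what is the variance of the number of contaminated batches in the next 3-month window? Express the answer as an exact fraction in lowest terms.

1650/343

Total count 25 over total exposure 15.5 months.
By Gamma–Poisson conjugacy, the posterior is Gamma(α + Σx, β + Σt) = Gamma(10 + 25, 9 + 15.5) = Gamma(35, 49/2).
The posterior predictive for a window of length T is Negative Binomial with variance T·α'·(β'+T)/β'² = 3·35·(55/2)/(2401/4) = 1650/343.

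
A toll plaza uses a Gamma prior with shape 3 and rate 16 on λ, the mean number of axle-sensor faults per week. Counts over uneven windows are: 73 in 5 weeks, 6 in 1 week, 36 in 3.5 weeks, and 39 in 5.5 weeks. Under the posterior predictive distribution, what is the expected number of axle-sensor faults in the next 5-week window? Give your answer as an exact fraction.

785/31

Total count: 73 + 6 + 36 + 39 = 154.
Total exposure: 5 + 1 + 3.5 + 5.5 = 15 weeks.
The Gamma prior is conjugate for the Poisson rate, so λ | data ~ Gamma(3+154, 16+15) = Gamma(157, 31).
Predictive mean over a 5-week window = T·E[λ|data] = 5·157/31 = 785/31.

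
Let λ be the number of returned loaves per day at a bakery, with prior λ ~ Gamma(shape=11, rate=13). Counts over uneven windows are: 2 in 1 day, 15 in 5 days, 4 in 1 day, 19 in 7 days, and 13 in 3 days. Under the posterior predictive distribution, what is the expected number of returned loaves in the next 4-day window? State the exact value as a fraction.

128/15

Total count: 2 + 15 + 4 + 19 + 13 = 53.
Total exposure: 1 + 5 + 1 + 7 + 3 = 17 days.
Posterior: α' = 11 + 53 = 64, β' = 13 + 17 = 30.
Predictive mean over a 4-day window = T·E[λ|data] = 4·64/30 = 128/15.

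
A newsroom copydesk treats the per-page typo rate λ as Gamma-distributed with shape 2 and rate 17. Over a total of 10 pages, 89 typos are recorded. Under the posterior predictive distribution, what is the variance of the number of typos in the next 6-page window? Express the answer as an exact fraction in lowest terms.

Total count 89 over total exposure 10 pages.
Posterior: α' = 2 + 89 = 91, β' = 17 + 10 = 27.
The posterior predictive for a window of length T is Negative Binomial with variance T·α'·(β'+T)/β'² = 6·91·33/729 = 2002/81.

2002/81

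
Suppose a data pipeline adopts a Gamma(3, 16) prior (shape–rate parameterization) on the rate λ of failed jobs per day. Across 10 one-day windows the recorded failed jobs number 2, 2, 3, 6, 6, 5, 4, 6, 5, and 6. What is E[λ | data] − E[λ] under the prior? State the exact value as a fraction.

345/208

Total count: 2 + 2 + 3 + 6 + 6 + 5 + 4 + 6 + 5 + 6 = 45.
Total exposure: 10 days.
By Gamma–Poisson conjugacy, the posterior is Gamma(α + Σx, β + Σt) = Gamma(3 + 45, 16 + 10) = Gamma(48, 26).
Posterior mean = 48/26 = 24/13; prior mean = 3/16 = 3/16. Difference = 24/13 − 3/16 = 345/208.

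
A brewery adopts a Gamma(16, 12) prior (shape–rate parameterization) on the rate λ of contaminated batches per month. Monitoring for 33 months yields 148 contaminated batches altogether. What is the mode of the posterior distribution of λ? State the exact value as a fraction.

Total count 148 over total exposure 33 months.
Gamma(α, β) with Poisson data over total exposure Σt gives posterior Gamma(α+Σx, β+Σt) = Gamma(164, 45).
Posterior mode = (α'−1)/β' = 163/45.

163/45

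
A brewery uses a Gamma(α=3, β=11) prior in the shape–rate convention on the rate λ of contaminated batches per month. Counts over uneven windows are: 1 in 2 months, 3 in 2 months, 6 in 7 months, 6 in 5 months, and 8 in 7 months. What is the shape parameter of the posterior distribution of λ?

Total count: 1 + 3 + 6 + 6 + 8 = 24.
Total exposure: 2 + 2 + 7 + 5 + 7 = 23 months.
Conjugate update: add total count to the shape and total exposure to the rate, giving Gamma(27, 34).

27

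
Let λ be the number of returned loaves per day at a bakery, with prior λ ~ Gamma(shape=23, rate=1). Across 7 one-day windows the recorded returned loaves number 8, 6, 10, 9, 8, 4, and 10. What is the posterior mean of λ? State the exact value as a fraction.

Total count: 8 + 6 + 10 + 9 + 8 + 4 + 10 = 55.
Total exposure: 7 days.
Conjugate update: add total count to the shape and total exposure to the rate, giving Gamma(78, 8).
Posterior mean = α'/β' = 78/8 = 39/4.

39/4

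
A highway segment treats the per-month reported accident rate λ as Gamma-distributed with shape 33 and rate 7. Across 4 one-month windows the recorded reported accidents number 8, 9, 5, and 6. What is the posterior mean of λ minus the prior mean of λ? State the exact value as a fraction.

Total count: 8 + 9 + 5 + 6 = 28.
Total exposure: 4 months.
Posterior: α' = 33 + 28 = 61, β' = 7 + 4 = 11.
Posterior mean = 61/11 = 61/11; prior mean = 33/7 = 33/7. Difference = 61/11 − 33/7 = 64/77.

64/77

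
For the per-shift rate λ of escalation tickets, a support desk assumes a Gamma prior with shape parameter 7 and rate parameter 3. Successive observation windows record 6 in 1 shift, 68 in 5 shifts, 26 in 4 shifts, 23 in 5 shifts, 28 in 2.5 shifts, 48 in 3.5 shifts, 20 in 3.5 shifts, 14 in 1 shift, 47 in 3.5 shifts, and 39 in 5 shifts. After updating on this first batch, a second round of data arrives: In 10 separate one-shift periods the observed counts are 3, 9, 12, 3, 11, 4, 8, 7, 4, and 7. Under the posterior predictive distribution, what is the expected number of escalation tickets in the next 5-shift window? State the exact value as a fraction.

1970/47

Total count: 6 + 68 + 26 + 23 + 28 + 48 + 20 + 14 + 47 + 39 = 319.
Total exposure: 1 + 5 + 4 + 5 + 2.5 + 3.5 + 3.5 + 1 + 3.5 + 5 = 34 shifts.
After the first batch: Gamma(7 + 319, 3 + 34) = Gamma(326, 37).
Total count: 3 + 9 + 12 + 3 + 11 + 4 + 8 + 7 + 4 + 7 = 68.
Total exposure: 10 shifts.
After the second batch: Gamma(326 + 68, 37 + 10) = Gamma(394, 47).
Predictive mean over a 5-shift window = T·E[λ|data] = 5·394/47 = 1970/47.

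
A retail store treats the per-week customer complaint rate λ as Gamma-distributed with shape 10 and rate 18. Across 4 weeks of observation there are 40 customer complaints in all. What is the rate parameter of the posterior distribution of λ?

22

Total count 40 over total exposure 4 weeks.
Posterior: α' = 10 + 40 = 50, β' = 18 + 4 = 22.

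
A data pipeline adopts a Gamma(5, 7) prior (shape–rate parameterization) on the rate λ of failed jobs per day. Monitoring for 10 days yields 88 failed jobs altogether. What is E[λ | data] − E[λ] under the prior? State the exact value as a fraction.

Total count 88 over total exposure 10 days.
The Gamma prior is conjugate for the Poisson rate, so λ | data ~ Gamma(5+88, 7+10) = Gamma(93, 17).
Posterior mean = 93/17 = 93/17; prior mean = 5/7 = 5/7. Difference = 93/17 − 5/7 = 566/119.

566/119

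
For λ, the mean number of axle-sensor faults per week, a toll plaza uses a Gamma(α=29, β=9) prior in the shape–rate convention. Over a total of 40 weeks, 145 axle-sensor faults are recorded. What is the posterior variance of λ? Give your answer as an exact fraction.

174/2401

Total count 145 over total exposure 40 weeks.
Conjugate update: add total count to the shape and total exposure to the rate, giving Gamma(174, 49).
Posterior variance = α'/β'² = 174/2401.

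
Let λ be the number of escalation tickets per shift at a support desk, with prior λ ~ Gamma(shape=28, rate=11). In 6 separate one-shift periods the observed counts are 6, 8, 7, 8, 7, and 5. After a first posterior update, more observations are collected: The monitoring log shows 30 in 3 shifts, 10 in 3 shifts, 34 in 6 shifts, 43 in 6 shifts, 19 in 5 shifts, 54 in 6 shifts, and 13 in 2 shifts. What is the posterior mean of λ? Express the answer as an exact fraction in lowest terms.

Total count: 6 + 8 + 7 + 8 + 7 + 5 = 41.
Total exposure: 6 shifts.
After the first batch: Gamma(28 + 41, 11 + 6) = Gamma(69, 17).
Total count: 30 + 10 + 34 + 43 + 19 + 54 + 13 = 203.
Total exposure: 3 + 3 + 6 + 6 + 5 + 6 + 2 = 31 shifts.
After the second batch: Gamma(69 + 203, 17 + 31) = Gamma(272, 48).
Posterior mean = α'/β' = 272/48 = 17/3.

17/3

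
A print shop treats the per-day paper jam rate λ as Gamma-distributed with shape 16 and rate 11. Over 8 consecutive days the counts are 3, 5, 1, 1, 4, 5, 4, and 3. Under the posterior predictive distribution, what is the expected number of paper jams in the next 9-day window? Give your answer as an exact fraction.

378/19

Total count: 3 + 5 + 1 + 1 + 4 + 5 + 4 + 3 = 26.
Total exposure: 8 days.
Conjugate update: add total count to the shape and total exposure to the rate, giving Gamma(42, 19).
Predictive mean over a 9-day window = T·E[λ|data] = 9·42/19 = 378/19.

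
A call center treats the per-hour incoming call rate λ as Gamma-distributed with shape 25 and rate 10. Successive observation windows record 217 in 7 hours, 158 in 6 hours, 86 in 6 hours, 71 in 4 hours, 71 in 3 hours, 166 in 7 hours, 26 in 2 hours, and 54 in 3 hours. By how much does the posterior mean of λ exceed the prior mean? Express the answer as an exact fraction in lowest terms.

377/24

Total count: 217 + 158 + 86 + 71 + 71 + 166 + 26 + 54 = 849.
Total exposure: 7 + 6 + 6 + 4 + 3 + 7 + 2 + 3 = 38 hours.
Conjugate update: add total count to the shape and total exposure to the rate, giving Gamma(874, 48).
Posterior mean = 874/48 = 437/24; prior mean = 25/10 = 5/2. Difference = 437/24 − 5/2 = 377/24.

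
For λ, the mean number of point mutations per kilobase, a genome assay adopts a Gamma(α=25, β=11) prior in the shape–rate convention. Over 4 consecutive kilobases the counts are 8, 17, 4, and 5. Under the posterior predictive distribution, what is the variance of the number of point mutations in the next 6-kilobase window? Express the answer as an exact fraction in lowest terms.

Total count: 8 + 17 + 4 + 5 = 34.
Total exposure: 4 kilobases.
By Gamma–Poisson conjugacy, the posterior is Gamma(α + Σx, β + Σt) = Gamma(25 + 34, 11 + 4) = Gamma(59, 15).
The posterior predictive for a window of length T is Negative Binomial with variance T·α'·(β'+T)/β'² = 6·59·21/225 = 826/25.

826/25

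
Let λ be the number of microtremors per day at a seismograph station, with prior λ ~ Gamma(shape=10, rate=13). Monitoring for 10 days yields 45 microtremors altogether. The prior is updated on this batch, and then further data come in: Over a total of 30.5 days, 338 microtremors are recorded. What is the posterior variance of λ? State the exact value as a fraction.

1572/11449

Total count 45 over total exposure 10 days.
After the first batch: Gamma(10 + 45, 13 + 10) = Gamma(55, 23).
Total count 338 over total exposure 30.5 days.
After the second batch: Gamma(55 + 338, 23 + 30.5) = Gamma(393, 107/2).
Posterior variance = α'/β'² = 393/(11449/4) = 1572/11449.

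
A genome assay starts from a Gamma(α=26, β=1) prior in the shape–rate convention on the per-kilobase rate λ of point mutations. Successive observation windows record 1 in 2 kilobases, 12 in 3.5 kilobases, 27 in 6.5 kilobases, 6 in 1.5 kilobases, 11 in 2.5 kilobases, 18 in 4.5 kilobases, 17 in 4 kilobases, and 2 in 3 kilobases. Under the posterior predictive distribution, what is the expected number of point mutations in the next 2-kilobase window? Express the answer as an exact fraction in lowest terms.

Total count: 1 + 12 + 27 + 6 + 11 + 18 + 17 + 2 = 94.
Total exposure: 2 + 3.5 + 6.5 + 1.5 + 2.5 + 4.5 + 4 + 3 = 27.5 kilobases.
By Gamma–Poisson conjugacy, the posterior is Gamma(α + Σx, β + Σt) = Gamma(26 + 94, 1 + 27.5) = Gamma(120, 57/2).
Predictive mean over a 2-kilobase window = T·E[λ|data] = 2·120/(57/2) = 160/19.

160/19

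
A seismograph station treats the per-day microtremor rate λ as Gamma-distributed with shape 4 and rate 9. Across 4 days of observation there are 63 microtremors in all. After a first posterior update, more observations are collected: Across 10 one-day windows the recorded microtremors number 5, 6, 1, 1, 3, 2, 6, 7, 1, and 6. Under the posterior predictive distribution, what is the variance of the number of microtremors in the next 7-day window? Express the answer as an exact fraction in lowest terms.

22050/529

Total count 63 over total exposure 4 days.
After the first batch: Gamma(4 + 63, 9 + 4) = Gamma(67, 13).
Total count: 5 + 6 + 1 + 1 + 3 + 2 + 6 + 7 + 1 + 6 = 38.
Total exposure: 10 days.
After the second batch: Gamma(67 + 38, 13 + 10) = Gamma(105, 23).
The posterior predictive for a window of length T is Negative Binomial with variance T·α'·(β'+T)/β'² = 7·105·30/529 = 22050/529.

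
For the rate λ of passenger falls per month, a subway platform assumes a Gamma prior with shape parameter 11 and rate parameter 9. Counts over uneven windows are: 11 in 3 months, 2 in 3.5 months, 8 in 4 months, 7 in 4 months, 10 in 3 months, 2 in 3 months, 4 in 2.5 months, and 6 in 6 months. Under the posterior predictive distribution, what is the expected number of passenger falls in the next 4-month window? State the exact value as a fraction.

Total count: 11 + 2 + 8 + 7 + 10 + 2 + 4 + 6 = 50.
Total exposure: 3 + 3.5 + 4 + 4 + 3 + 3 + 2.5 + 6 = 29 months.
Conjugate update: add total count to the shape and total exposure to the rate, giving Gamma(61, 38).
Predictive mean over a 4-month window = T·E[λ|data] = 4·61/38 = 122/19.

122/19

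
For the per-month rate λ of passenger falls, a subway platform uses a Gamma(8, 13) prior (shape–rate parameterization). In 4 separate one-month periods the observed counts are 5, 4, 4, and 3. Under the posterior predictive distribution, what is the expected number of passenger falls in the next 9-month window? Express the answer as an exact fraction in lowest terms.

Total count: 5 + 4 + 4 + 3 = 16.
Total exposure: 4 months.
The Gamma prior is conjugate for the Poisson rate, so λ | data ~ Gamma(8+16, 13+4) = Gamma(24, 17).
Predictive mean over a 9-month window = T·E[λ|data] = 9·24/17 = 216/17.

216/17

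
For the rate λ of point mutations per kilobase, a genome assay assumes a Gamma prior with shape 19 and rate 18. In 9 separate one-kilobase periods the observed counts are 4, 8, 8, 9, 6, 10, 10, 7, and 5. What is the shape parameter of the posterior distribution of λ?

Total count: 4 + 8 + 8 + 9 + 6 + 10 + 10 + 7 + 5 = 67.
Total exposure: 9 kilobases.
The Gamma prior is conjugate for the Poisson rate, so λ | data ~ Gamma(19+67, 18+9) = Gamma(86, 27).

86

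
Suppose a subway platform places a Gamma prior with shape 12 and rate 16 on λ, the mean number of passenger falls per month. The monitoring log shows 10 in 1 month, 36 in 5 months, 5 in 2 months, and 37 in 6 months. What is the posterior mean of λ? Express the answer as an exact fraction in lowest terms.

Total count: 10 + 36 + 5 + 37 = 88.
Total exposure: 1 + 5 + 2 + 6 = 14 months.
The Gamma prior is conjugate for the Poisson rate, so λ | data ~ Gamma(12+88, 16+14) = Gamma(100, 30).
Posterior mean = α'/β' = 100/30 = 10/3.

10/3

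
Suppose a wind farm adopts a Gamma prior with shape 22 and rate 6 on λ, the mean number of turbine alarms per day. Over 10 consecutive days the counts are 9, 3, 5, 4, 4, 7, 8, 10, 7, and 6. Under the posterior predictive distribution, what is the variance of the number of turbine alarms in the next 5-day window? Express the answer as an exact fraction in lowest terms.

Total count: 9 + 3 + 5 + 4 + 4 + 7 + 8 + 10 + 7 + 6 = 63.
Total exposure: 10 days.
By Gamma–Poisson conjugacy, the posterior is Gamma(α + Σx, β + Σt) = Gamma(22 + 63, 6 + 10) = Gamma(85, 16).
The posterior predictive for a window of length T is Negative Binomial with variance T·α'·(β'+T)/β'² = 5·85·21/256 = 8925/256.

8925/256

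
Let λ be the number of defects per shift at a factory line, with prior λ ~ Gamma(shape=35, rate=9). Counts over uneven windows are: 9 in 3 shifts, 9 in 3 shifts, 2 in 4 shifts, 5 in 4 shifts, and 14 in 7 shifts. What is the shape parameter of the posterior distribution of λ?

Total count: 9 + 9 + 2 + 5 + 14 = 39.
Total exposure: 3 + 3 + 4 + 4 + 7 = 21 shifts.
Gamma(α, β) with Poisson data over total exposure Σt gives posterior Gamma(α+Σx, β+Σt) = Gamma(74, 30).

74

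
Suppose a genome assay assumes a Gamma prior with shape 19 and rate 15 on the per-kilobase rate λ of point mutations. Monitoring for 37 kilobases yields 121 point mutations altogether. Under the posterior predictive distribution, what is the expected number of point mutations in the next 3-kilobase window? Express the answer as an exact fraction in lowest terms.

105/13

Total count 121 over total exposure 37 kilobases.
Conjugate update: add total count to the shape and total exposure to the rate, giving Gamma(140, 52).
Predictive mean over a 3-kilobase window = T·E[λ|data] = 3·140/52 = 105/13.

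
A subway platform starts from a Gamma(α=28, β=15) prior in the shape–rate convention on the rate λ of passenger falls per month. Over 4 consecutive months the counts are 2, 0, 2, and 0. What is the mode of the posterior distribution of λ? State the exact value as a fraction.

Total count: 2 + 0 + 2 + 0 = 4.
Total exposure: 4 months.
By Gamma–Poisson conjugacy, the posterior is Gamma(α + Σx, β + Σt) = Gamma(28 + 4, 15 + 4) = Gamma(32, 19).
Posterior mode = (α'−1)/β' = 31/19.

31/19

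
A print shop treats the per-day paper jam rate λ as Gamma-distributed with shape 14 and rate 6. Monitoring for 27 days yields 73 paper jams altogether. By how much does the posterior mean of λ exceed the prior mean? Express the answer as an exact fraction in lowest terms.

Total count 73 over total exposure 27 days.
By Gamma–Poisson conjugacy, the posterior is Gamma(α + Σx, β + Σt) = Gamma(14 + 73, 6 + 27) = Gamma(87, 33).
Posterior mean = 87/33 = 29/11; prior mean = 14/6 = 7/3. Difference = 29/11 − 7/3 = 10/33.

10/33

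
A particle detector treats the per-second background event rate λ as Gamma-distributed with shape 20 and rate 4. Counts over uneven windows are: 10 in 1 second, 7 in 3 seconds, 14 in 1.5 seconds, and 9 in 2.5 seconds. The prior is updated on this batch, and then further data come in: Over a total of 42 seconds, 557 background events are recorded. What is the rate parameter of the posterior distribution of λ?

54

Total count: 10 + 7 + 14 + 9 = 40.
Total exposure: 1 + 3 + 1.5 + 2.5 = 8 seconds.
After the first batch: Gamma(20 + 40, 4 + 8) = Gamma(60, 12).
Total count 557 over total exposure 42 seconds.
After the second batch: Gamma(60 + 557, 12 + 42) = Gamma(617, 54).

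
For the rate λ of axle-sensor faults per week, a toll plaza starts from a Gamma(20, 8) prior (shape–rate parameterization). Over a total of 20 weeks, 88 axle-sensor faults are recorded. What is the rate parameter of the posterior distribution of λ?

28

Total count 88 over total exposure 20 weeks.
By Gamma–Poisson conjugacy, the posterior is Gamma(α + Σx, β + Σt) = Gamma(20 + 88, 8 + 20) = Gamma(108, 28).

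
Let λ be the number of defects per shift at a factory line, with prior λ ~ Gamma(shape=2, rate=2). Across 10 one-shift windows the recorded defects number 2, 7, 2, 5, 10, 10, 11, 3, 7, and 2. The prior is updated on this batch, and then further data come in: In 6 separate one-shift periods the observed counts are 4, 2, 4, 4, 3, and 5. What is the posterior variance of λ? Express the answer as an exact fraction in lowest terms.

83/324

Total count: 2 + 7 + 2 + 5 + 10 + 10 + 11 + 3 + 7 + 2 = 59.
Total exposure: 10 shifts.
After the first batch: Gamma(2 + 59, 2 + 10) = Gamma(61, 12).
Total count: 4 + 2 + 4 + 4 + 3 + 5 = 22.
Total exposure: 6 shifts.
After the second batch: Gamma(61 + 22, 12 + 6) = Gamma(83, 18).
Posterior variance = α'/β'² = 83/324.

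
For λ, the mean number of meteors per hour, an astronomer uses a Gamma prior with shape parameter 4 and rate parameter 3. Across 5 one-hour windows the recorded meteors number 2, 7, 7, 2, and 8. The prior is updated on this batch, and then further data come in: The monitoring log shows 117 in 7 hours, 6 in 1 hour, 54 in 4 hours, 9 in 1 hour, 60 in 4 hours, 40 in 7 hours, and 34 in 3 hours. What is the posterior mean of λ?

Total count: 2 + 7 + 7 + 2 + 8 = 26.
Total exposure: 5 hours.
After the first batch: Gamma(4 + 26, 3 + 5) = Gamma(30, 8).
Total count: 117 + 6 + 54 + 9 + 60 + 40 + 34 = 320.
Total exposure: 7 + 1 + 4 + 1 + 4 + 7 + 3 = 27 hours.
After the second batch: Gamma(30 + 320, 8 + 27) = Gamma(350, 35).
Posterior mean = α'/β' = 350/35 = 10.

10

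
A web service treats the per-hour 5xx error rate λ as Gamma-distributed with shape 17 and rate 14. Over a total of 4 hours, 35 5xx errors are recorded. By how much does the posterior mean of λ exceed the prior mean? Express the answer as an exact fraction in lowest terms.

211/126

Total count 35 over total exposure 4 hours.
The Gamma prior is conjugate for the Poisson rate, so λ | data ~ Gamma(17+35, 14+4) = Gamma(52, 18).
Posterior mean = 52/18 = 26/9; prior mean = 17/14 = 17/14. Difference = 26/9 − 17/14 = 211/126.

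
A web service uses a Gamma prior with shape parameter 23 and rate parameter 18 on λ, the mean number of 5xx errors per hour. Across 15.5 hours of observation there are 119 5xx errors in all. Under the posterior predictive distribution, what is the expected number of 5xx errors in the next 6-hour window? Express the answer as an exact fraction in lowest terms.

1704/67

Total count 119 over total exposure 15.5 hours.
The Gamma prior is conjugate for the Poisson rate, so λ | data ~ Gamma(23+119, 18+15.5) = Gamma(142, 67/2).
Predictive mean over a 6-hour window = T·E[λ|data] = 6·142/(67/2) = 1704/67.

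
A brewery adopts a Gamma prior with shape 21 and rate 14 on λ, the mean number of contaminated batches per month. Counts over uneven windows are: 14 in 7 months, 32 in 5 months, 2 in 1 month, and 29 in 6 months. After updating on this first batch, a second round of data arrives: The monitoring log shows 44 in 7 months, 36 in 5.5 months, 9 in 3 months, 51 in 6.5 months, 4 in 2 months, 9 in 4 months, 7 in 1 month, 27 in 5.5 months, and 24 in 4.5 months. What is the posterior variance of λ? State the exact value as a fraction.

Total count: 14 + 32 + 2 + 29 = 77.
Total exposure: 7 + 5 + 1 + 6 = 19 months.
After the first batch: Gamma(21 + 77, 14 + 19) = Gamma(98, 33).
Total count: 44 + 36 + 9 + 51 + 4 + 9 + 7 + 27 + 24 = 211.
Total exposure: 7 + 5.5 + 3 + 6.5 + 2 + 4 + 1 + 5.5 + 4.5 = 39 months.
After the second batch: Gamma(98 + 211, 33 + 39) = Gamma(309, 72).
Posterior variance = α'/β'² = 309/5184 = 103/1728.

103/1728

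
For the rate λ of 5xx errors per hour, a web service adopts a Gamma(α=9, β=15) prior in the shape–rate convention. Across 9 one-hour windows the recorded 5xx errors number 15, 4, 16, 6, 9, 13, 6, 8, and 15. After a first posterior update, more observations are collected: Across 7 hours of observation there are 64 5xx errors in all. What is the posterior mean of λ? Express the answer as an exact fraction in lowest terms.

165/31

Total count: 15 + 4 + 16 + 6 + 9 + 13 + 6 + 8 + 15 = 92.
Total exposure: 9 hours.
After the first batch: Gamma(9 + 92, 15 + 9) = Gamma(101, 24).
Total count 64 over total exposure 7 hours.
After the second batch: Gamma(101 + 64, 24 + 7) = Gamma(165, 31).
Posterior mean = α'/β' = 165/31.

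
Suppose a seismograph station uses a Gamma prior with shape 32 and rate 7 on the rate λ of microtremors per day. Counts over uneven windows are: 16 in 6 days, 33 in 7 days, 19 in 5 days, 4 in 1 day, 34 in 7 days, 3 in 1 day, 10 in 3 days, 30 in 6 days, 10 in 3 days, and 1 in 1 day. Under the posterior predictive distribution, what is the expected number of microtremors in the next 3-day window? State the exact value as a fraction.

576/47

Total count: 16 + 33 + 19 + 4 + 34 + 3 + 10 + 30 + 10 + 1 = 160.
Total exposure: 6 + 7 + 5 + 1 + 7 + 1 + 3 + 6 + 3 + 1 = 40 days.
The Gamma prior is conjugate for the Poisson rate, so λ | data ~ Gamma(32+160, 7+40) = Gamma(192, 47).
Predictive mean over a 3-day window = T·E[λ|data] = 3·192/47 = 576/47.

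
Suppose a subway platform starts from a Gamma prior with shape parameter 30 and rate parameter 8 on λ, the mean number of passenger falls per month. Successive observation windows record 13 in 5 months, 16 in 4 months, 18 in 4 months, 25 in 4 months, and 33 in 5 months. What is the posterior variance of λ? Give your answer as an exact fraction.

Total count: 13 + 16 + 18 + 25 + 33 = 105.
Total exposure: 5 + 4 + 4 + 4 + 5 = 22 months.
Gamma(α, β) with Poisson data over total exposure Σt gives posterior Gamma(α+Σx, β+Σt) = Gamma(135, 30).
Posterior variance = α'/β'² = 135/900 = 3/20.

3/20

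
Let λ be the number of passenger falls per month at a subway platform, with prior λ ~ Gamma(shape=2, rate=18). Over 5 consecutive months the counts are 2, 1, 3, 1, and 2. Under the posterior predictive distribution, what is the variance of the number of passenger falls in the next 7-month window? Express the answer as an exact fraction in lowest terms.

2310/529

Total count: 2 + 1 + 3 + 1 + 2 = 9.
Total exposure: 5 months.
By Gamma–Poisson conjugacy, the posterior is Gamma(α + Σx, β + Σt) = Gamma(2 + 9, 18 + 5) = Gamma(11, 23).
The posterior predictive for a window of length T is Negative Binomial with variance T·α'·(β'+T)/β'² = 7·11·30/529 = 2310/529.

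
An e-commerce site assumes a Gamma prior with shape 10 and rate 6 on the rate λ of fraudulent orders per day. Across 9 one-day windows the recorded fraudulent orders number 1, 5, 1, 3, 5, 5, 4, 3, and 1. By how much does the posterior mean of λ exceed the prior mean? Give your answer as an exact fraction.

Total count: 1 + 5 + 1 + 3 + 5 + 5 + 4 + 3 + 1 = 28.
Total exposure: 9 days.
Conjugate update: add total count to the shape and total exposure to the rate, giving Gamma(38, 15).
Posterior mean = 38/15 = 38/15; prior mean = 10/6 = 5/3. Difference = 38/15 − 5/3 = 13/15.

13/15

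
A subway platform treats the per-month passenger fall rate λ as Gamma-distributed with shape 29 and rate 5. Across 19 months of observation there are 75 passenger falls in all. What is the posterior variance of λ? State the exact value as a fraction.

Total count 75 over total exposure 19 months.
Posterior: α' = 29 + 75 = 104, β' = 5 + 19 = 24.
Posterior variance = α'/β'² = 104/576 = 13/72.

13/72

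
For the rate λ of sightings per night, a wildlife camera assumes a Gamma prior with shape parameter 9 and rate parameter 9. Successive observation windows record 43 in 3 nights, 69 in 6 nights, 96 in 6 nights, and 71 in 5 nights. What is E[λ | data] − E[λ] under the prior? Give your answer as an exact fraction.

Total count: 43 + 69 + 96 + 71 = 279.
Total exposure: 3 + 6 + 6 + 5 = 20 nights.
By Gamma–Poisson conjugacy, the posterior is Gamma(α + Σx, β + Σt) = Gamma(9 + 279, 9 + 20) = Gamma(288, 29).
Posterior mean = 288/29 = 288/29; prior mean = 9/9 = 1. Difference = 288/29 − 1 = 259/29.

259/29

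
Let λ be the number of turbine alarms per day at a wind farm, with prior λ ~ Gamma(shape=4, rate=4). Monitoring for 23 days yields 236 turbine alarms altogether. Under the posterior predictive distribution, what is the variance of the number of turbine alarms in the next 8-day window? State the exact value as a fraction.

Total count 236 over total exposure 23 days.
By Gamma–Poisson conjugacy, the posterior is Gamma(α + Σx, β + Σt) = Gamma(4 + 236, 4 + 23) = Gamma(240, 27).
The posterior predictive for a window of length T is Negative Binomial with variance T·α'·(β'+T)/β'² = 8·240·35/729 = 22400/243.

22400/243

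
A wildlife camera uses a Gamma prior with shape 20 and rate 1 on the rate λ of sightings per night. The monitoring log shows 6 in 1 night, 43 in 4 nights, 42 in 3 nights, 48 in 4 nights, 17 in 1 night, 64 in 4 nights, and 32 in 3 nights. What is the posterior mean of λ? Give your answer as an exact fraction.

272/21

Total count: 6 + 43 + 42 + 48 + 17 + 64 + 32 = 252.
Total exposure: 1 + 4 + 3 + 4 + 1 + 4 + 3 = 20 nights.
Gamma(α, β) with Poisson data over total exposure Σt gives posterior Gamma(α+Σx, β+Σt) = Gamma(272, 21).
Posterior mean = α'/β' = 272/21.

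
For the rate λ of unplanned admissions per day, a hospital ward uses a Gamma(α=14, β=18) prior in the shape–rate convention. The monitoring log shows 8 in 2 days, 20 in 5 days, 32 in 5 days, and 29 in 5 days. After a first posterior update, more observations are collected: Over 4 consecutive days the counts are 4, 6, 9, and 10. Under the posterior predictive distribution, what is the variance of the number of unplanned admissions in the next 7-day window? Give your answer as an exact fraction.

14168/507

Total count: 8 + 20 + 32 + 29 = 89.
Total exposure: 2 + 5 + 5 + 5 = 17 days.
After the first batch: Gamma(14 + 89, 18 + 17) = Gamma(103, 35).
Total count: 4 + 6 + 9 + 10 = 29.
Total exposure: 4 days.
After the second batch: Gamma(103 + 29, 35 + 4) = Gamma(132, 39).
The posterior predictive for a window of length T is Negative Binomial with variance T·α'·(β'+T)/β'² = 7·132·46/1521 = 14168/507.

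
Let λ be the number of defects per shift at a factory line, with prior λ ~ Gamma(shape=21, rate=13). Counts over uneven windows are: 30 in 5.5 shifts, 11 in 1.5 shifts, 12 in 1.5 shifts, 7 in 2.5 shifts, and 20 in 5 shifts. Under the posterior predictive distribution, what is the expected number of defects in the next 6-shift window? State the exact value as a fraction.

Total count: 30 + 11 + 12 + 7 + 20 = 80.
Total exposure: 5.5 + 1.5 + 1.5 + 2.5 + 5 = 16 shifts.
By Gamma–Poisson conjugacy, the posterior is Gamma(α + Σx, β + Σt) = Gamma(21 + 80, 13 + 16) = Gamma(101, 29).
Predictive mean over a 6-shift window = T·E[λ|data] = 6·101/29 = 606/29.

606/29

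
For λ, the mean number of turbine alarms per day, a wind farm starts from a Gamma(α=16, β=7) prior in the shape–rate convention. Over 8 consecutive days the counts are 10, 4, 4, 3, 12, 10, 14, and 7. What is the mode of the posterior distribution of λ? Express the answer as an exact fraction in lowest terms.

Total count: 10 + 4 + 4 + 3 + 12 + 10 + 14 + 7 = 64.
Total exposure: 8 days.
By Gamma–Poisson conjugacy, the posterior is Gamma(α + Σx, β + Σt) = Gamma(16 + 64, 7 + 8) = Gamma(80, 15).
Posterior mode = (α'−1)/β' = 79/15.

79/15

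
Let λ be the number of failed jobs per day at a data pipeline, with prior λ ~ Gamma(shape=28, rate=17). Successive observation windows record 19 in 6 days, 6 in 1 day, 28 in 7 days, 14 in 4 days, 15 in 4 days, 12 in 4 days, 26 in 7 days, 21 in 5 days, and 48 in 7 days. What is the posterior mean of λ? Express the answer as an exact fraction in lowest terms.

7/2

Total count: 19 + 6 + 28 + 14 + 15 + 12 + 26 + 21 + 48 = 189.
Total exposure: 6 + 1 + 7 + 4 + 4 + 4 + 7 + 5 + 7 = 45 days.
Gamma(α, β) with Poisson data over total exposure Σt gives posterior Gamma(α+Σx, β+Σt) = Gamma(217, 62).
Posterior mean = α'/β' = 217/62 = 7/2.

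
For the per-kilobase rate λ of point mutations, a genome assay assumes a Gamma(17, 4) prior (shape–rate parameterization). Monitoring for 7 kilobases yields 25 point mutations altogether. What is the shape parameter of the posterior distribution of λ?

42

Total count 25 over total exposure 7 kilobases.
Conjugate update: add total count to the shape and total exposure to the rate, giving Gamma(42, 11).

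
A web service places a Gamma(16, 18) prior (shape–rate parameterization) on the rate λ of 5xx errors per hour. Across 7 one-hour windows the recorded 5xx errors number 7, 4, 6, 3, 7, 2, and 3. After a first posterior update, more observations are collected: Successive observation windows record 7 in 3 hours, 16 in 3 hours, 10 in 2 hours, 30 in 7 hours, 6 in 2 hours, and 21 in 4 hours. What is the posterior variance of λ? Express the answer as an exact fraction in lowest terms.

Total count: 7 + 4 + 6 + 3 + 7 + 2 + 3 = 32.
Total exposure: 7 hours.
After the first batch: Gamma(16 + 32, 18 + 7) = Gamma(48, 25).
Total count: 7 + 16 + 10 + 30 + 6 + 21 = 90.
Total exposure: 3 + 3 + 2 + 7 + 2 + 4 = 21 hours.
After the second batch: Gamma(48 + 90, 25 + 21) = Gamma(138, 46).
Posterior variance = α'/β'² = 138/2116 = 3/46.

3/46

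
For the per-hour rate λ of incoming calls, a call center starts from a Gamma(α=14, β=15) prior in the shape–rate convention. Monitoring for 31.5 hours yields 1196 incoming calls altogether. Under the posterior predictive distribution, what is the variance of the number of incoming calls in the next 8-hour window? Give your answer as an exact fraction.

2110240/8649

Total count 1196 over total exposure 31.5 hours.
Posterior: α' = 14 + 1196 = 1210, β' = 15 + 31.5 = 93/2.
The posterior predictive for a window of length T is Negative Binomial with variance T·α'·(β'+T)/β'² = 8·1210·(109/2)/(8649/4) = 2110240/8649.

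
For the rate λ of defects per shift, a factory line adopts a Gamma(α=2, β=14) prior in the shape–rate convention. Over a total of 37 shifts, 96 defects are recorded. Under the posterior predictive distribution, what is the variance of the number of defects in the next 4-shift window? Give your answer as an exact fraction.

21560/2601

Total count 96 over total exposure 37 shifts.
Posterior: α' = 2 + 96 = 98, β' = 14 + 37 = 51.
The posterior predictive for a window of length T is Negative Binomial with variance T·α'·(β'+T)/β'² = 4·98·55/2601 = 21560/2601.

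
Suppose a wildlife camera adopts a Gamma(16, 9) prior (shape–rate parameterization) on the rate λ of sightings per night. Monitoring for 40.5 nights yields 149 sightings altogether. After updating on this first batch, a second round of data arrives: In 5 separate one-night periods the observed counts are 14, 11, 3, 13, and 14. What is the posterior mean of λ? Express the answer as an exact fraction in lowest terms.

Total count 149 over total exposure 40.5 nights.
After the first batch: Gamma(16 + 149, 9 + 40.5) = Gamma(165, 99/2).
Total count: 14 + 11 + 3 + 13 + 14 = 55.
Total exposure: 5 nights.
After the second batch: Gamma(165 + 55, 99/2 + 5) = Gamma(220, 109/2).
Posterior mean = α'/β' = 220/(109/2) = 440/109.

440/109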